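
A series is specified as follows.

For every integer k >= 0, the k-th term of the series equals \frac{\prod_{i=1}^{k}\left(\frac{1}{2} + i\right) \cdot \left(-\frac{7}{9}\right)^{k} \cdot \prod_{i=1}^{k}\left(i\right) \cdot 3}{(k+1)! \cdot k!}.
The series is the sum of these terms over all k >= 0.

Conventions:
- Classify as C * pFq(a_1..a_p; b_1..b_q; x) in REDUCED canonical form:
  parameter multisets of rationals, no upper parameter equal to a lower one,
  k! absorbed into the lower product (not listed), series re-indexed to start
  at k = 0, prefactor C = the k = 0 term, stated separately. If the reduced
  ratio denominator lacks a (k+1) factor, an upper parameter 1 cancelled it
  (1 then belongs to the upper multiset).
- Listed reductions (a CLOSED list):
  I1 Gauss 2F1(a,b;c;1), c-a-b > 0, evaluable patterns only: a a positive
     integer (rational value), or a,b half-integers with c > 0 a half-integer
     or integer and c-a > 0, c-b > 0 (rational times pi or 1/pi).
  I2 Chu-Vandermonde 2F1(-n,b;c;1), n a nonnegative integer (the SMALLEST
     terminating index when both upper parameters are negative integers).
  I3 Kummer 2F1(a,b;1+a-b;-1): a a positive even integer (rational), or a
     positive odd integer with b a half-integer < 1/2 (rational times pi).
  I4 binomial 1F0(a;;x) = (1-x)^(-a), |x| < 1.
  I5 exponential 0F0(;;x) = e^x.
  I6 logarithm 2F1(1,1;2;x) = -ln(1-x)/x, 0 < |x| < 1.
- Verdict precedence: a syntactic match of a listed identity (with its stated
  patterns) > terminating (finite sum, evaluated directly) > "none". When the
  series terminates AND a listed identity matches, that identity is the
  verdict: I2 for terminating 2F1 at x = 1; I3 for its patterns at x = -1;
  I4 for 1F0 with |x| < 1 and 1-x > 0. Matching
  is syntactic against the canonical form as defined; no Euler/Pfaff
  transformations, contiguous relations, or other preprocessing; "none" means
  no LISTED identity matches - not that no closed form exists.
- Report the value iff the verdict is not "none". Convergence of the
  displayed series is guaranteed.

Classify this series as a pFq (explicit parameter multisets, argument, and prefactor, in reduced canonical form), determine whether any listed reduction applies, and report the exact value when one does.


This is 3 * 2F1(1, \frac{3}{2}; 2; -\frac{7}{9}) in reduced canonical form. Verdict: no listed reduction: x = -\frac{7}{9} and upper {1, \frac{3}{2}} fail every I1-I6 pattern.

Key observation: t_0 = 3 here, and the running product (C = 3) telescopes to a rising factorial.
Adjacent-term ratio: r(k) = -\frac{7}{9} * (k+1) (k+\frac{3}{2}) / [(k+2) (k+1)] - rational in k, leading ratio -\frac{7}{9}; with t_0 = 3, classification follows.


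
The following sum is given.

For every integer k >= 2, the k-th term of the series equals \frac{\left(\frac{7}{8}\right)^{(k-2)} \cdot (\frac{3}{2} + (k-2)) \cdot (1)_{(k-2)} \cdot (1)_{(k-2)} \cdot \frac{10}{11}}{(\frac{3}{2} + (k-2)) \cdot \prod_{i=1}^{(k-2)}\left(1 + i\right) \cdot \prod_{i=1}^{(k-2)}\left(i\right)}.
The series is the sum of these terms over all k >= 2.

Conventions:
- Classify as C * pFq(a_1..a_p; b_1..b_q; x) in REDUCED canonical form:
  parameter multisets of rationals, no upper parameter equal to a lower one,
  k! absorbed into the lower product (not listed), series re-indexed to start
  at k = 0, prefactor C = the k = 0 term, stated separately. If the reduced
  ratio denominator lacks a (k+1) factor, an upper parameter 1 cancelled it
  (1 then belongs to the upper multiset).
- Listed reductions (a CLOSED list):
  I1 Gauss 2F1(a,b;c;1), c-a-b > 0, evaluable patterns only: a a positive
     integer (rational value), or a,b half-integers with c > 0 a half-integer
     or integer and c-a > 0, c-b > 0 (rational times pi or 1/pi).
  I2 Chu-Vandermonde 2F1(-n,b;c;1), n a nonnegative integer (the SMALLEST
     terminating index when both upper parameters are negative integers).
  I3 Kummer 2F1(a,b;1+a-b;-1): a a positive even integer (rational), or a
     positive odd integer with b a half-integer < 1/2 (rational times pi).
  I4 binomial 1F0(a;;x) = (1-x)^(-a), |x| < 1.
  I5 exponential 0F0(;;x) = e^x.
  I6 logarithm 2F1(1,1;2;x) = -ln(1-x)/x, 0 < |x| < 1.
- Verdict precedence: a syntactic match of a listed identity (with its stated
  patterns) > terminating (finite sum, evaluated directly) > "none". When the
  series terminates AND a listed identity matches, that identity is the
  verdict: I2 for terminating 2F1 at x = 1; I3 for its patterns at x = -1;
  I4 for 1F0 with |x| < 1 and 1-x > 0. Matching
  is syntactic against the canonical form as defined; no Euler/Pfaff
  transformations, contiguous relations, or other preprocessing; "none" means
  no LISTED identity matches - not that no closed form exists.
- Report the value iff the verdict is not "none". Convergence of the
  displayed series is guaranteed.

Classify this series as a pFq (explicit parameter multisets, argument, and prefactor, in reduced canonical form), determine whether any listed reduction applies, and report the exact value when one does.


Structural cue: t_0 = \frac{10}{11} here, and k + 3/2 divides numerator and denominator alike; prefactor 10/11 after cancelling.
Step ratio: r(k) = \frac{7}{8} * (k+1) (k+1) / [(k+2) (k+1)] ; factor over Q: parameters, x = \frac{7}{8}, and C = \frac{10}{11}.

This is \frac{10}{11} * 2F1(1, 1; 2; \frac{7}{8}) in reduced canonical form. Verdict: this is the I6 logarithm reduction (the logarithm: parameters (1,1;2), x = \frac{7}{8}). Its exact value is \left(-\frac{80}{77}\right) \cdot \ln\left(\frac{1}{8}\right).


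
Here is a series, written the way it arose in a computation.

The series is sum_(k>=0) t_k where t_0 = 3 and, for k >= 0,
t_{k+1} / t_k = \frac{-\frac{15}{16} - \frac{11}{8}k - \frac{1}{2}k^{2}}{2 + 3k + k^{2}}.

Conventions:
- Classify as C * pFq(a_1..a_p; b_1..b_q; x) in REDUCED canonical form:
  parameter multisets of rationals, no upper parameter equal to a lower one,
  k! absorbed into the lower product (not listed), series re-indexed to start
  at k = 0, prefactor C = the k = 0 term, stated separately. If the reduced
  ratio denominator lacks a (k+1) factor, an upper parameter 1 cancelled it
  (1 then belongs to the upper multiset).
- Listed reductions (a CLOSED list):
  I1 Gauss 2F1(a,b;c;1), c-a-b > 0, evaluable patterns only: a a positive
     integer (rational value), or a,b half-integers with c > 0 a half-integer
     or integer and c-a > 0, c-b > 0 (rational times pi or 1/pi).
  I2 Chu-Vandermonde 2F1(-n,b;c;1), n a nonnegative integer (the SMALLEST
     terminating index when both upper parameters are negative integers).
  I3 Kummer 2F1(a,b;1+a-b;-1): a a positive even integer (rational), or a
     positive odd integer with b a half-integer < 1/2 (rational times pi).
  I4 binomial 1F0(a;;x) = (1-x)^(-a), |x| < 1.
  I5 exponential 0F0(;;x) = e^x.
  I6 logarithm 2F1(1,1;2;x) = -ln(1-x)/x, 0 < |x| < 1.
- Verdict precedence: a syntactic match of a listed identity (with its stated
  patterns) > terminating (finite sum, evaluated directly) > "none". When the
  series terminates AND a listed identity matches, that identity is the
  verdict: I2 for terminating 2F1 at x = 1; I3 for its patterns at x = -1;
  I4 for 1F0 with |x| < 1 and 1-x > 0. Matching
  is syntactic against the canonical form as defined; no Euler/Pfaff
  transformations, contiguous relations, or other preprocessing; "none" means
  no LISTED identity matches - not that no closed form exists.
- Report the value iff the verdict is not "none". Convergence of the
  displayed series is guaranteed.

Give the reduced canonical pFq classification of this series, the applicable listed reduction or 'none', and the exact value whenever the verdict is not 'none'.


Classification (C = 3): 2F1 with upper {\frac{5}{4}, \frac{3}{2}}, lower {2}, argument x = -\frac{1}{2}. Verdict: none (x = -\frac{1}{2}): each listed identity misses the multisets {\frac{5}{4}, \frac{3}{2}} ; {2}.

First insight: x = -\frac{1}{2} and roots of the ratio polynomials (prefactor 3) are the negated parameters.
Step ratio: r(k) = -\frac{1}{2} * (k+\frac{5}{4}) (k+\frac{3}{2}) / [(k+2) (k+1)] - rational in k, leading ratio -\frac{1}{2}; with t_0 = 3, classification follows.


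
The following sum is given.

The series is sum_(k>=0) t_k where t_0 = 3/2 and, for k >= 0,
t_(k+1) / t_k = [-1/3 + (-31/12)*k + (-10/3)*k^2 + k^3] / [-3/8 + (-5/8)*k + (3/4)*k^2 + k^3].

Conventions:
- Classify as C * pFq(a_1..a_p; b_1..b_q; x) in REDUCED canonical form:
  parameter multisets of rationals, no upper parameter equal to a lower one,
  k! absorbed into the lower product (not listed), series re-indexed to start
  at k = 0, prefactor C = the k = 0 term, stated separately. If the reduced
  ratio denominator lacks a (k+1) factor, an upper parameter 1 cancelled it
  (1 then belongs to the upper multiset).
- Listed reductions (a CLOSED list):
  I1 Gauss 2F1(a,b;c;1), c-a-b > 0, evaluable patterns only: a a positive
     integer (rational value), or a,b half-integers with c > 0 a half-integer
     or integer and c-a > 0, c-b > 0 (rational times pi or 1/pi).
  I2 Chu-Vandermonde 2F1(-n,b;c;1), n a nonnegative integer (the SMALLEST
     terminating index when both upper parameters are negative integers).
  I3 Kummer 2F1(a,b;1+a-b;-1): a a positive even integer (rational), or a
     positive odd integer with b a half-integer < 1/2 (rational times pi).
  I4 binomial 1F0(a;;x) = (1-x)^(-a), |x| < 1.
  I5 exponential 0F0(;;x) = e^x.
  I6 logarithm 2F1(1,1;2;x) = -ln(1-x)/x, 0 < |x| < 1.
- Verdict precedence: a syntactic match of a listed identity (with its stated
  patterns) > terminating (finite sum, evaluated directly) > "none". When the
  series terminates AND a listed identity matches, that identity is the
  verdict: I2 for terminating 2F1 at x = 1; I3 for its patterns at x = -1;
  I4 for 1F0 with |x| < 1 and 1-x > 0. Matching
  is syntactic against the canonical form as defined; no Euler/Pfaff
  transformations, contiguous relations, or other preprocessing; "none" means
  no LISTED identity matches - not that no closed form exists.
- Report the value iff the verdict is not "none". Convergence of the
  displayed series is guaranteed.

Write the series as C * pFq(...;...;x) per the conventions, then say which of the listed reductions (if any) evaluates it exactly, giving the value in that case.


The series (x = 1) is 2F1: upper {-4, 1/6}, lower {-3/4}, prefactor 3/2. Verdict: Vandermonde's identity (I2) fires (terminating 2F1 at x = 1 with n = 4, b = 1/6, c = -3/4). Hence: 715/1458.

Key observation: t_0 = 3/2 here, and cancel k + 1/2 from the displayed ratio first; then prefactor 3/2.
Step ratio: r(k) = 1 * (k-4) (k+1/6) / [(k-3/4) (k+1)] ; factor over Q: parameters, x = 1, and C = 3/2.


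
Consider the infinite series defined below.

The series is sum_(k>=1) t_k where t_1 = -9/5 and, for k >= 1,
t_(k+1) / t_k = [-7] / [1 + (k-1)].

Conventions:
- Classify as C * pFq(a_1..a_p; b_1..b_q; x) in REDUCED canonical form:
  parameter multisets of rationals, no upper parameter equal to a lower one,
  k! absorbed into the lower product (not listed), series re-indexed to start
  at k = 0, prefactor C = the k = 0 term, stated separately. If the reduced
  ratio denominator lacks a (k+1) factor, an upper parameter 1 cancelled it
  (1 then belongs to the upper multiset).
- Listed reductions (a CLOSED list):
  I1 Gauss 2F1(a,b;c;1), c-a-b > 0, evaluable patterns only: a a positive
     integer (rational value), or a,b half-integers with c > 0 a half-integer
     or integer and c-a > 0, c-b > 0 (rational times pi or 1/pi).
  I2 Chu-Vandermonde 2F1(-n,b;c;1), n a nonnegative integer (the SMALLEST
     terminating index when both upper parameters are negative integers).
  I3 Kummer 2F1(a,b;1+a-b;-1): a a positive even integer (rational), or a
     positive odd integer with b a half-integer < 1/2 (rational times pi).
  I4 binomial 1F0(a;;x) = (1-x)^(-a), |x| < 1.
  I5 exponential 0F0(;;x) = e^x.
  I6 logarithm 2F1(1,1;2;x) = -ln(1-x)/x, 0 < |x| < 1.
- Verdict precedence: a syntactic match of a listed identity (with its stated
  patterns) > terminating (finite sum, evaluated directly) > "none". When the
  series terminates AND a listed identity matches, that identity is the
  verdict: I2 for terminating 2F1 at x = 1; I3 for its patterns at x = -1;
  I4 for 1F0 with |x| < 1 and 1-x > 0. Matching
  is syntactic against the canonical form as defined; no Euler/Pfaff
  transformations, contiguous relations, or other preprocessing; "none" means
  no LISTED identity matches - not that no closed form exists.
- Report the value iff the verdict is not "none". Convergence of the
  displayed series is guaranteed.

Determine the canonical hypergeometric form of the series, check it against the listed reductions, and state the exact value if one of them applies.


This is -9/5 * 0F0(-; -; -7) in reduced canonical form. Verdict: the I5 exponential reduction matches (the 0F0 exponential series at x = -7). Sum: (-9/5) * e^(-7).

Key step: t_0 being -9/5, roots of the ratio polynomials (prefactor -9/5) are the negated parameters.
Term ratio: r(k) = (-7) * 1 / [(k+1)] - rational in k. x = (-7); t_0 = -9/5; negate the roots.


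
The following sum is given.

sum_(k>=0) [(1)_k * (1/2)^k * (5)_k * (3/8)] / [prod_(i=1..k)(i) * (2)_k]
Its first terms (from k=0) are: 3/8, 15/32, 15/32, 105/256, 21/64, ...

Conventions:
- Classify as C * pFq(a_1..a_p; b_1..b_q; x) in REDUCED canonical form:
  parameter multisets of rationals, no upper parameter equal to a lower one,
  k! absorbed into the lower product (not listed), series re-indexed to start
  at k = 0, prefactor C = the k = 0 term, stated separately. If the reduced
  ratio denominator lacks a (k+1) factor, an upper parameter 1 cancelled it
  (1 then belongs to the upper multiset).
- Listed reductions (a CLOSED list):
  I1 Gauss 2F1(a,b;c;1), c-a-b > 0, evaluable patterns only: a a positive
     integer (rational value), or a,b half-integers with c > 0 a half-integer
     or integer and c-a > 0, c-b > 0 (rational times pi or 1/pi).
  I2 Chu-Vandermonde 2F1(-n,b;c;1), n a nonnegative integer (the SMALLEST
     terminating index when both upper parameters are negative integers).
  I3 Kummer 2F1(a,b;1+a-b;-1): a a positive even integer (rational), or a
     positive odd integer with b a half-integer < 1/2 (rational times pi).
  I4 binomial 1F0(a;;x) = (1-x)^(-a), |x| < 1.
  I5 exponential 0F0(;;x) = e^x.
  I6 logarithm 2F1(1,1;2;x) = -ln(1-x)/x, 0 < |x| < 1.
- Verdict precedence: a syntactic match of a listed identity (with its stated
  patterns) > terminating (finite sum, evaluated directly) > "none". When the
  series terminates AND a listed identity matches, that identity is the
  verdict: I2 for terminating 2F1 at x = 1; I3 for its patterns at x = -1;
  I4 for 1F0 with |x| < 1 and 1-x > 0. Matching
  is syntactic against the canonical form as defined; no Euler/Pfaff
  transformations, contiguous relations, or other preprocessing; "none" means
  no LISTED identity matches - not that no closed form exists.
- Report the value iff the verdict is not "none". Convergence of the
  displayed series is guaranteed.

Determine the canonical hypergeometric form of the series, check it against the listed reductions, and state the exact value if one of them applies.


Classification (C = 3/8): 2F1 with upper {1, 5}, lower {2}, argument x = 1/2. Verdict: none - this 2F1 at x = 1/2 matches no listed pattern, and upper {1, 5} holds no stopper.

Structural cue: x = (1/2) and the product of the first k integers (C = 3/8) is k!.
Term ratio: r(k) = (1/2) * (k+1) (k+5) / [(k+2) (k+1)] - rational in k, leading ratio (1/2); with t_0 = 3/8, classification follows.


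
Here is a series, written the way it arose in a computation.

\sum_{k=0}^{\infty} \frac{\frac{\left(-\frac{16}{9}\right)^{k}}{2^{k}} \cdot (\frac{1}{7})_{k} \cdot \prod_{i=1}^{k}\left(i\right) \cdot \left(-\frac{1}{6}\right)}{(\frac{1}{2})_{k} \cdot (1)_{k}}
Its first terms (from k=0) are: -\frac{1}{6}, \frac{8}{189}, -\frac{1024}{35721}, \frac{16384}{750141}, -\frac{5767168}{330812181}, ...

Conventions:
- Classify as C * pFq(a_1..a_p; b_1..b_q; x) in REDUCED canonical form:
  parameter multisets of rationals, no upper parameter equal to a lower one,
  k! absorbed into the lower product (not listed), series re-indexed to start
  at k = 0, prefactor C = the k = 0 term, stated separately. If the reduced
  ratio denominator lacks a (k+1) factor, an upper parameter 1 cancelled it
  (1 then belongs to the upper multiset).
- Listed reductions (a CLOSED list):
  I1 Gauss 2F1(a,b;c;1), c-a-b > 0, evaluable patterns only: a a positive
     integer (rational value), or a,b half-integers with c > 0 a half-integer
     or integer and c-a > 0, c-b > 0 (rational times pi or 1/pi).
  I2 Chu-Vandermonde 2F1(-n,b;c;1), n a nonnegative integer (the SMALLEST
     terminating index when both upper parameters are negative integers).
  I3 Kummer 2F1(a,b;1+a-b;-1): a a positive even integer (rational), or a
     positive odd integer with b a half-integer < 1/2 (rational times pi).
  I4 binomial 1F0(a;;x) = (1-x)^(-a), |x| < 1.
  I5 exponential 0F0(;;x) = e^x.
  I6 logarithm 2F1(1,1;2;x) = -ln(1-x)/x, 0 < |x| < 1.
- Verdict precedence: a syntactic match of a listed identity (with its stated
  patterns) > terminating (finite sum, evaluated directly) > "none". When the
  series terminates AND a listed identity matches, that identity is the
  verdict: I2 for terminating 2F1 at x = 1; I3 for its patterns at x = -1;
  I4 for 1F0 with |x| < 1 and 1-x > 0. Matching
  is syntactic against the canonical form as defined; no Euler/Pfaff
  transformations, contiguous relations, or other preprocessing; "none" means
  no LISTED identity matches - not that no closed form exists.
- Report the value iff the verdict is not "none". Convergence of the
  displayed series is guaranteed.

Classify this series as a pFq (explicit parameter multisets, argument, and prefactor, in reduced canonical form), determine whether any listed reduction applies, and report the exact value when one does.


x = -\frac{8}{9} here; the reduced form reads 2F1, upper {\frac{1}{7}, 1}, lower {\frac{1}{2}}, C = -\frac{1}{6}. Verdict: none - at argument -\frac{8}{9} the multisets {\frac{1}{7}, 1} ; {\frac{1}{2}} match no listed identity.

The tell: t_0 being -\frac{1}{6}, (1)_k (C = -1/6) is k! itself.
Term ratio: r(k) = -\frac{8}{9} * (k+\frac{1}{7}) (k+1) / [(k+\frac{1}{2}) (k+1)] - rational; roots negated = parameters, x = -\frac{8}{9}, C = -\frac{1}{6}.


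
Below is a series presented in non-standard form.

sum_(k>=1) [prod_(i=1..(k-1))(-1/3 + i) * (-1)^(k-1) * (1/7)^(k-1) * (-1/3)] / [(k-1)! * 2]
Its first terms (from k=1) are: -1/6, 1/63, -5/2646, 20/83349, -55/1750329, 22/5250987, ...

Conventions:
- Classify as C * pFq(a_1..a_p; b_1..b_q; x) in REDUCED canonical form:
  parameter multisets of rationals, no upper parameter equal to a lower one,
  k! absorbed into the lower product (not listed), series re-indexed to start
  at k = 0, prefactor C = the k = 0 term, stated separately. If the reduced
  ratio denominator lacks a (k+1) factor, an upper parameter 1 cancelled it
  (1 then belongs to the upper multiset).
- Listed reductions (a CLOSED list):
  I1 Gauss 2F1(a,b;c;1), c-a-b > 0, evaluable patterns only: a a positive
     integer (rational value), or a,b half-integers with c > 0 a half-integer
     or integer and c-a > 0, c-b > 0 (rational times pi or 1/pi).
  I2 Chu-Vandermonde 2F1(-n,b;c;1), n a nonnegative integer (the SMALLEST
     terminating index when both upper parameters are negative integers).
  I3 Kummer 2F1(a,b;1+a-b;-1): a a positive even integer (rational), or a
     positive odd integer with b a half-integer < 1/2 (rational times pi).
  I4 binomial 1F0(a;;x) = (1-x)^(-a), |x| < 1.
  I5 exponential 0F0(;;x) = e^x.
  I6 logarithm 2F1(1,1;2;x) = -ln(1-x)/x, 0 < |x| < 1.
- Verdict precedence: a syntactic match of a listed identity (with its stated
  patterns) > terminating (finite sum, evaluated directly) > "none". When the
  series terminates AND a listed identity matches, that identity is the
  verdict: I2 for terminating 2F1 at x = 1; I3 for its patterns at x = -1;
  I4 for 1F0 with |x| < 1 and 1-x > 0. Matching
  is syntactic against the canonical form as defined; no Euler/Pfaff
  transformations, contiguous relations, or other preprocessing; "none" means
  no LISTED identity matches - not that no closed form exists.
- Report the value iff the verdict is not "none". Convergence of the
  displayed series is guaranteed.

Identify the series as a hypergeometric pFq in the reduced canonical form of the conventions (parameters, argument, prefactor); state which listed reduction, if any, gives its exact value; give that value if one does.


Prefactor -1/6, argument -1/7: 1F0 with upper {2/3} over lower {-}. Verdict at x = -1/7: the I4 binomial reduction matches (the 1F0 binomial series: exponent -2/3, x = -1/7). Hence: (-1/6) * (8/7)^(-2/3).

The tell: from the first term -1/6: the (-1)^k factor (C = -1/6, x = -1/7) folds into the argument's sign.
Term ratio: r(k) = (-1/7) * (k+2/3) / [(k+1)] - poly over poly, x = (-1/7) from leading terms; C = -1/6 at k = 0.


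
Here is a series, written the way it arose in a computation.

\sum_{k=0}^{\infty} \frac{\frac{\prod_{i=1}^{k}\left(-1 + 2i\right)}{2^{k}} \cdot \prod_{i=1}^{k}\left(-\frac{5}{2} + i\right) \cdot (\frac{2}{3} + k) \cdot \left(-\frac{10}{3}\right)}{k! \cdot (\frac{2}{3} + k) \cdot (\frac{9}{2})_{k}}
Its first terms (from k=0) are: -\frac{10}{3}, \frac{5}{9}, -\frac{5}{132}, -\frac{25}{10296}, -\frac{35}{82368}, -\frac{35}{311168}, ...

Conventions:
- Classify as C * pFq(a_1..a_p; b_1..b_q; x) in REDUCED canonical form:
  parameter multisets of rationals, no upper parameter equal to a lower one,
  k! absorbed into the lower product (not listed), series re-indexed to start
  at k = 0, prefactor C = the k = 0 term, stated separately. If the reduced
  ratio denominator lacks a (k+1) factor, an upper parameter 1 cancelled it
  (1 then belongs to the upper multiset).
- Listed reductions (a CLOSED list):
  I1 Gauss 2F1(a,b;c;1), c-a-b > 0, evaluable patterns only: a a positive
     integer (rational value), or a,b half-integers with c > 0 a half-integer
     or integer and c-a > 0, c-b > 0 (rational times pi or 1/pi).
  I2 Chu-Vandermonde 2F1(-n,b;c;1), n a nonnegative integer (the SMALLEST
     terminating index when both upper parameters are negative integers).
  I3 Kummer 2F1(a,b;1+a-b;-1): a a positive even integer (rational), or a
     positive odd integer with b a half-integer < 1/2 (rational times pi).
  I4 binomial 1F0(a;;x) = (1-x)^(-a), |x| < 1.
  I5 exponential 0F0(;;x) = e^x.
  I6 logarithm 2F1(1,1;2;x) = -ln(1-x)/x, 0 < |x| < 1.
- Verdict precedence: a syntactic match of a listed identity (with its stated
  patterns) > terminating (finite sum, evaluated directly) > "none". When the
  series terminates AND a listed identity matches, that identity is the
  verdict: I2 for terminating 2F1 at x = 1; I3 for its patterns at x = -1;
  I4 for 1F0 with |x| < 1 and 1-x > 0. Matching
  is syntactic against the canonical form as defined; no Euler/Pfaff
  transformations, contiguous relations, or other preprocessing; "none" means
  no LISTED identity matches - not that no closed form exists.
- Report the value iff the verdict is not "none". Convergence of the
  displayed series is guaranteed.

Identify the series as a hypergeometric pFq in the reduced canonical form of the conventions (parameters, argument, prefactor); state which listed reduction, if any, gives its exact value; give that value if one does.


Canonical form: C = -\frac{10}{3} times 2F1 with upper {-\frac{3}{2}, \frac{1}{2}}, lower {\frac{9}{2}}, x = 1. Verdict at x = 1: the half-integer Gauss pattern (I1) matches (x = 1; upper {-\frac{3}{2}, \frac{1}{2}} half-integers, c = \frac{9}{2} in the evaluable pattern). Sum: \left(-\frac{3675}{4096}\right) \cdot \pi.

First insight: t_0 being -\frac{10}{3}, the odd product 1*3*...*(2k-1) (C = -10/3, x = 1) is 2^k (1/2)_k.
Consecutive-term ratio: r(k) = 1 * (k-\frac{3}{2}) (k+\frac{1}{2}) / [(k+\frac{9}{2}) (k+1)] - rational in k, leading ratio 1; with t_0 = -\frac{10}{3}, classification follows.


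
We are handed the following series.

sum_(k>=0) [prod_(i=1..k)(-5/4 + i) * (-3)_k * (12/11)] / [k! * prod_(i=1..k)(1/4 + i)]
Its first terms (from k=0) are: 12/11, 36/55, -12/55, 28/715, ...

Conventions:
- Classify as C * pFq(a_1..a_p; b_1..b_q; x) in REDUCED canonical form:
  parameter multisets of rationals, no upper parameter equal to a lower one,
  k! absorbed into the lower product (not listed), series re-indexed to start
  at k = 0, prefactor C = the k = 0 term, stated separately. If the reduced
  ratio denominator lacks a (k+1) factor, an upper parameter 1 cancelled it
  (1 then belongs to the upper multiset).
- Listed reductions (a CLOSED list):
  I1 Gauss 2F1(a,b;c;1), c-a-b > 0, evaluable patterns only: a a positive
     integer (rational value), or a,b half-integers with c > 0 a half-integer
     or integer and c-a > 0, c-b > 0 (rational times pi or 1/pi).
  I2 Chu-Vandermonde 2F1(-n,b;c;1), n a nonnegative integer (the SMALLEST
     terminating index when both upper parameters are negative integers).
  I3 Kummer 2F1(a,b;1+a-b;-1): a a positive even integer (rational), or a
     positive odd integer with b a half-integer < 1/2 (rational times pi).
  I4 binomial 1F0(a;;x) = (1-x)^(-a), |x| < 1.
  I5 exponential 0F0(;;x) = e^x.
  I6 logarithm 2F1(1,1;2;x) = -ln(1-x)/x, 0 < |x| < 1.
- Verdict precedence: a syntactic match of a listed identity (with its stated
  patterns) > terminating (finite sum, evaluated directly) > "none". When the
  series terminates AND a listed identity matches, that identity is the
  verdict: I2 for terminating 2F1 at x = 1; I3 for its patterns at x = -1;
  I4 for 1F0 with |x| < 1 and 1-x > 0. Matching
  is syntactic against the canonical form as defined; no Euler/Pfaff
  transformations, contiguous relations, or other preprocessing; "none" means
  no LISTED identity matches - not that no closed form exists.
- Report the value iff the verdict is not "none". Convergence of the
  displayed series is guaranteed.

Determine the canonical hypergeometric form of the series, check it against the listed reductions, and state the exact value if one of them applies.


Classification (C = 12/11): 2F1 with upper {-3, -1/4}, lower {5/4}, argument x = 1. Verdict (x = 1): Chu-Vandermonde (I2) applies (terminating 2F1 at x = 1 with n = 3, b = -1/4, c = 5/4). Hence: 224/143.

Key observation: t_0 being 12/11, the running product (C = 12/11, x = 1) telescopes to a rising factorial.
Term ratio: r(k) = 1 * (k-3) (k-1/4) / [(k+5/4) (k+1)] - poly over poly, x = 1 from leading terms; C = 12/11 at k = 0.


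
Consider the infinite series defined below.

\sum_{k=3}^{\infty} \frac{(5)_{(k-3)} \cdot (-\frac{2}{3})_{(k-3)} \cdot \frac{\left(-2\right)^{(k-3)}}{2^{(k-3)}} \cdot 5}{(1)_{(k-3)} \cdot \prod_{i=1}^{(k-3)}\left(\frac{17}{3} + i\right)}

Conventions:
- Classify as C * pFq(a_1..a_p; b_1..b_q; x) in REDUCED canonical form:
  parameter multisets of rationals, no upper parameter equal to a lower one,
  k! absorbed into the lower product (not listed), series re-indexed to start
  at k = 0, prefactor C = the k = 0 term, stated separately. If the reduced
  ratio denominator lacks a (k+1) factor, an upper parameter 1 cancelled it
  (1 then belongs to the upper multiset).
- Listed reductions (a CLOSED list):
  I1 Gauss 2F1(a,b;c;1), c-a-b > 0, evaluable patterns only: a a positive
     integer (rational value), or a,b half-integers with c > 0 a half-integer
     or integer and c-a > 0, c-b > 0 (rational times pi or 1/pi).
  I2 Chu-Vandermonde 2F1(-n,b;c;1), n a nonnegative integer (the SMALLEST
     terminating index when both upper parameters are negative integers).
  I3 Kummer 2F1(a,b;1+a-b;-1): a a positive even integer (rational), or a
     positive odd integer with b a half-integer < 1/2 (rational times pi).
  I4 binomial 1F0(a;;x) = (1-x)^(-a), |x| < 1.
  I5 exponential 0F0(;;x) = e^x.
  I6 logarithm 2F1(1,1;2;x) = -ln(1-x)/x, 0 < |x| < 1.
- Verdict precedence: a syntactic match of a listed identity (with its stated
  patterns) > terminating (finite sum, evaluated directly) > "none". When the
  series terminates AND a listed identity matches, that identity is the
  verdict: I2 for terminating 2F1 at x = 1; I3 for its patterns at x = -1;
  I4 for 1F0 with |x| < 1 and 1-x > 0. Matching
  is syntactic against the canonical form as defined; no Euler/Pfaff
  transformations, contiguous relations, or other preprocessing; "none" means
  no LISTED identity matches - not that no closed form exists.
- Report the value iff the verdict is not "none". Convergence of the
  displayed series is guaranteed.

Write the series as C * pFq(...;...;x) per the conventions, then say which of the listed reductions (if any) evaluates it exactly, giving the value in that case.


Key observation: t_0 = 5 here, and the two k-th powers (prefactor 5) combine into one argument.
Ratio: r(k) = -1 * (k-\frac{2}{3}) (k+5) / [(k+\frac{20}{3}) (k+1)] - rational; roots negated = parameters, x = -1, C = 5.

Canonical form: C = 5 times 2F1 with upper {-\frac{2}{3}, 5}, lower {\frac{20}{3}}, x = -1. Verdict: none. Every listed pattern misses the 2F1 form at -1, upper {-\frac{2}{3}, 5}.


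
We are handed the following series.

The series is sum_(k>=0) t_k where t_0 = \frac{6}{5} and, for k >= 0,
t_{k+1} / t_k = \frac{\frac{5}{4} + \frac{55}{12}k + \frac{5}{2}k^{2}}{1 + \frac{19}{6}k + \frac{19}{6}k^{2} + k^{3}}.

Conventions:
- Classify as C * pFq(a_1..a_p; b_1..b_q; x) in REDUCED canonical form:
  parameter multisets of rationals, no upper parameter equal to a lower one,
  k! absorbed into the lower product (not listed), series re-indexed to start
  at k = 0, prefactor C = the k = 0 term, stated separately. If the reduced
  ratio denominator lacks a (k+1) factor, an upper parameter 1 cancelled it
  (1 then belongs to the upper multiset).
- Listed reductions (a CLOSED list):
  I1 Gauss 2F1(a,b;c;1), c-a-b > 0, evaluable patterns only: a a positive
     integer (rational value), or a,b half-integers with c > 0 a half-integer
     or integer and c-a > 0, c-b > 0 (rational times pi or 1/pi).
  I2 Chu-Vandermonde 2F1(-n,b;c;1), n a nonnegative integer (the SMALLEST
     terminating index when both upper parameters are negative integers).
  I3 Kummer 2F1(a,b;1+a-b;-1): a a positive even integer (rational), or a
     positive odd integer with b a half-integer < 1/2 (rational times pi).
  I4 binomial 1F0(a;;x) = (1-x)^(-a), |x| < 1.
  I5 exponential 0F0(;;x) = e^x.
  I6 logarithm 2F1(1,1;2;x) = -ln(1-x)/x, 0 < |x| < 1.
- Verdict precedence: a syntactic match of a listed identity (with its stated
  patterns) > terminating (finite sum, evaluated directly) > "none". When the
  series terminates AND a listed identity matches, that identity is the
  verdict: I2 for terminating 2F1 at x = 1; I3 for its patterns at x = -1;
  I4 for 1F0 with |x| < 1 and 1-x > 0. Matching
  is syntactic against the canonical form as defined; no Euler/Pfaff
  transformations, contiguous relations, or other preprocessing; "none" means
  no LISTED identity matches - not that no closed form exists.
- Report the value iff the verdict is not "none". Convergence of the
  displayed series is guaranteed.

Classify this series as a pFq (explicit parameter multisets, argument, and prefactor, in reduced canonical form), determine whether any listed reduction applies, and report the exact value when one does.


Classification (C = \frac{6}{5}): 1F1 with upper {\frac{1}{3}}, lower {\frac{2}{3}}, argument x = \frac{5}{2}. Verdict: none here - no I1-I6 shape fits x = \frac{5}{2} with lower {\frac{2}{3}}.

Structural cue: t_0 being \frac{6}{5}, the ratio is unreduced: k + 3/2 divides both sides (prefactor 6/5).
Term ratio: r(k) = \frac{5}{2} * (k+\frac{1}{3}) / [(k+\frac{2}{3}) (k+1)] ; factor over Q: parameters, x = \frac{5}{2}, and C = \frac{6}{5}.


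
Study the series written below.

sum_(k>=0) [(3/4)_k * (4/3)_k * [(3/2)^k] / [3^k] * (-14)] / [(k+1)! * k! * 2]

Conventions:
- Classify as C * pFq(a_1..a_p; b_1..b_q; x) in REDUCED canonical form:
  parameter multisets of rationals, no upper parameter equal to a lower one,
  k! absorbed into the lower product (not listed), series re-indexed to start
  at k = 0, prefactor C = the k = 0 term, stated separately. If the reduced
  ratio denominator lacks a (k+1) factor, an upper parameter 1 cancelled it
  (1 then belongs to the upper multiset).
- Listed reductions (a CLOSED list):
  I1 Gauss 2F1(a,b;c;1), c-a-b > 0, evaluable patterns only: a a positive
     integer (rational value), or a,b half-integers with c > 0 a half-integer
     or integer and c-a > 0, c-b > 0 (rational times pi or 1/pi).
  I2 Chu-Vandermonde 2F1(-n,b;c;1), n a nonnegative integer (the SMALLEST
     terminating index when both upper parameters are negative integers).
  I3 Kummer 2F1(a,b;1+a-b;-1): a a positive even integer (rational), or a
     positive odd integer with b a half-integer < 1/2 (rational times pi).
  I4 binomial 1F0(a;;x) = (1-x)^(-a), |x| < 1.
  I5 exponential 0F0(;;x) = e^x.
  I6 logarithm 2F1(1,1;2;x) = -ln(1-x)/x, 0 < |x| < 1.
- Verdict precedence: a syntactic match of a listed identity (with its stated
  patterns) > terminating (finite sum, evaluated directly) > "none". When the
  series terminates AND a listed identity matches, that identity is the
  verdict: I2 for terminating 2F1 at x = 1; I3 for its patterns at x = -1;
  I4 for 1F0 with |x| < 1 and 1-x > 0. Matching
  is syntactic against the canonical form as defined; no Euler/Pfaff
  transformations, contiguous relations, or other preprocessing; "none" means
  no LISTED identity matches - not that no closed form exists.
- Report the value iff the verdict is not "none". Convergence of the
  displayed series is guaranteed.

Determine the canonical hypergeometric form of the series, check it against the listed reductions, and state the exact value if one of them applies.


Canonical form: C = -7 times 2F1 with upper {3/4, 4/3}, lower {2}, x = 1/2. Verdict: none. No listed pattern accepts 2F1(3/4, 4/3; 2; 1/2).

First insight: t_0 = -7 here, and the constant factors (C = -7, x = 1/2) combine into one prefactor.
Adjacent-term ratio: r(k) = (1/2) * (k+3/4) (k+4/3) / [(k+2) (k+1)] - rational in k, leading ratio (1/2); with t_0 = -7, classification follows.


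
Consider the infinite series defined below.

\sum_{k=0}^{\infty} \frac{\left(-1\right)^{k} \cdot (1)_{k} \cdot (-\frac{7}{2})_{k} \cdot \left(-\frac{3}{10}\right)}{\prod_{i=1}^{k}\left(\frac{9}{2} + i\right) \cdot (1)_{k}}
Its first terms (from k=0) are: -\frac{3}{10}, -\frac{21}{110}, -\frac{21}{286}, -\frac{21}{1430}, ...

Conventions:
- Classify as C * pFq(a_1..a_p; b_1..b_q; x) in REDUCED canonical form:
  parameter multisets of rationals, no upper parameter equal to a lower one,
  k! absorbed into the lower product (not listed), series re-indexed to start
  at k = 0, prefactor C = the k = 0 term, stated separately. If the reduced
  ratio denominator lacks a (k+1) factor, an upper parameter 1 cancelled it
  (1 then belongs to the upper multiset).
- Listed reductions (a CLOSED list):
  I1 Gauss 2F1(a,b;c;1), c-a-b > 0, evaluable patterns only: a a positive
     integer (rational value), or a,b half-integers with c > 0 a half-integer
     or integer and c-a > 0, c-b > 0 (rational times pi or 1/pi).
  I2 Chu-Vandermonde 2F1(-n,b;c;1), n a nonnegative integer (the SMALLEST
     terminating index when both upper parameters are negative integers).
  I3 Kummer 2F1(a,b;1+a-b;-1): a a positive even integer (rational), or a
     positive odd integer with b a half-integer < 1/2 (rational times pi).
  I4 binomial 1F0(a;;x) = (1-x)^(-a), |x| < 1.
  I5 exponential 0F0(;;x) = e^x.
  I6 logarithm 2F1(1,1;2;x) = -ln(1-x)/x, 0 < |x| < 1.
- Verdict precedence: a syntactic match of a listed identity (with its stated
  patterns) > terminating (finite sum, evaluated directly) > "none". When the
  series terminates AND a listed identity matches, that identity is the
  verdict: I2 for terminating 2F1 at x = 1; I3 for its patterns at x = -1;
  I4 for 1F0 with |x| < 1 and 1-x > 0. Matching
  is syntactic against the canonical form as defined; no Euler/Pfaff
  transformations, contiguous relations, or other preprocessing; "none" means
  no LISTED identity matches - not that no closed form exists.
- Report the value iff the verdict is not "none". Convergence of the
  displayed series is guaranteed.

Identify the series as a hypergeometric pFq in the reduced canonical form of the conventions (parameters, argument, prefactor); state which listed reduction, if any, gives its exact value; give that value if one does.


Reduced: x = -1, 2F1, upper = {-\frac{7}{2}, 1}, lower = {\frac{11}{2}}, C = -\frac{3}{10}. Verdict at x = -1: the Kummer evaluation I3 matches (x = -1; c = \frac{11}{2} equals 1+a-b for upper {-\frac{7}{2}, 1}: listed pattern). Value: \left(-\frac{189}{1024}\right) \cdot \pi.

First insight: t_0 = -\frac{3}{10} here, and (1)_k (C = -3/10) is k! itself.
Adjacent-term ratio: r(k) = -1 * (k-\frac{7}{2}) (k+1) / [(k+\frac{11}{2}) (k+1)] - rational in k, leading ratio -1; with t_0 = -\frac{3}{10}, classification follows.


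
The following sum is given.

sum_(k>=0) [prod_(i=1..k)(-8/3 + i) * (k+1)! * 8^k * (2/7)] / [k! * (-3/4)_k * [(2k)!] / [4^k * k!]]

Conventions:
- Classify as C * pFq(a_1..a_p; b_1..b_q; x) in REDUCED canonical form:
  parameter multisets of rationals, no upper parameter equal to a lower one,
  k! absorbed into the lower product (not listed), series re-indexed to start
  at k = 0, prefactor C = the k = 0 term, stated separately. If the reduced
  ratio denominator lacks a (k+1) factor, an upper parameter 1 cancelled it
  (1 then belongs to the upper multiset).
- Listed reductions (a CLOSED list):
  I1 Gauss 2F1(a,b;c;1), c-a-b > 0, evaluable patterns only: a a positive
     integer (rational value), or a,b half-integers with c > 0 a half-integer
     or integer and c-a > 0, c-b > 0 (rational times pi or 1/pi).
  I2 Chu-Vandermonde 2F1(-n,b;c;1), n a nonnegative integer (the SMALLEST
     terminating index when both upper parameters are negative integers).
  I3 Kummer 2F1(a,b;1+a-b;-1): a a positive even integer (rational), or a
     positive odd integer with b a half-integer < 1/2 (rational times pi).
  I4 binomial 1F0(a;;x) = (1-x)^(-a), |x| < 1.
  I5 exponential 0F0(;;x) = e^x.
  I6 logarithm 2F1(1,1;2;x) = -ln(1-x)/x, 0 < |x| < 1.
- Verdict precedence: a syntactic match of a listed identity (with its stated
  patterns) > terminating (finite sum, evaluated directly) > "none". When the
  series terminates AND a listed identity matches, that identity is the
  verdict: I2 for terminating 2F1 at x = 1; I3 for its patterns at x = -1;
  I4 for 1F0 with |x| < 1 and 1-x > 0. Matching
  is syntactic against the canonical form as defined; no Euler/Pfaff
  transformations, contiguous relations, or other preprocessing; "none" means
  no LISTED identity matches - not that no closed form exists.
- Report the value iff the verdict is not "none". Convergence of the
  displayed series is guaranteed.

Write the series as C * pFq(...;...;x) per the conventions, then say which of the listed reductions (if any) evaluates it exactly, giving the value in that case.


The series (x = 8) is 2F2: upper {-5/3, 2}, lower {-3/4, 1/2}, prefactor 2/7. Verdict: none (x = 8): each listed identity misses the multisets {-5/3, 2} ; {-3/4, 1/2}.

Key step: t_0 = 2/7 here, and the lower (2k)!/(4^k k!) block (C = 2/7, x = 8) is (1/2)_k.
Step ratio: r(k) = 8 * (k-5/3) (k+2) / [(k-3/4) (k+1/2) (k+1)] - poly over poly, x = 8 from leading terms; C = 2/7 at k = 0.


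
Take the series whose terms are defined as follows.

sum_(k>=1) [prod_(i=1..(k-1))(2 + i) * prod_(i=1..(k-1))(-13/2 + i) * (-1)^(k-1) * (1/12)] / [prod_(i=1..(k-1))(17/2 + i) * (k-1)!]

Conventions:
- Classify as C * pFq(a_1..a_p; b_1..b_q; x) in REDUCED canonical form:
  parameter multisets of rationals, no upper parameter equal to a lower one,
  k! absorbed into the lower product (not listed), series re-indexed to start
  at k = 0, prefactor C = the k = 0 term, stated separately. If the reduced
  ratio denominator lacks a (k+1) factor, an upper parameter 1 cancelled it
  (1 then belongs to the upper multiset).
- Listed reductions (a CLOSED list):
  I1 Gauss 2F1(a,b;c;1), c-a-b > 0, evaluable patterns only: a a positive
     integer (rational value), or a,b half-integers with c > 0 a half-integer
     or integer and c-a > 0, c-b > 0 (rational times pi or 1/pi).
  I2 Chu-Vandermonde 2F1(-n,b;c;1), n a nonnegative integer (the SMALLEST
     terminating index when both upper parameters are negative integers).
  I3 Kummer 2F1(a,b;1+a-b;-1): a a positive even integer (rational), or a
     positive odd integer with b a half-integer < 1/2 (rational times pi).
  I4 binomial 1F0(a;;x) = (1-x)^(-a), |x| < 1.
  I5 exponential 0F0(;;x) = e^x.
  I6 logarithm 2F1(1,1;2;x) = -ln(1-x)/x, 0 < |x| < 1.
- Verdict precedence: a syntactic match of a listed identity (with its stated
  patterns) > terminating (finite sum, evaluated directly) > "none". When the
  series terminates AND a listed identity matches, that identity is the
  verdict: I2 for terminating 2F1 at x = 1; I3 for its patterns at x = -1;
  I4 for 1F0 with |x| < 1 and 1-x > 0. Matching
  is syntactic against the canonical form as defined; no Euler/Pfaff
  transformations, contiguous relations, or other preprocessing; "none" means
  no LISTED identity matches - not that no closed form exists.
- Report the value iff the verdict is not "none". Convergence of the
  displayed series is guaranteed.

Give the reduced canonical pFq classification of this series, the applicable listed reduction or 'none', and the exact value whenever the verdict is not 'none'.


Key step: with t_0 = 1/12, the lower running product (C = 1/12) is a rising factorial.
Consecutive-term ratio: r(k) = (-1) * (k-11/2) (k+3) / [(k+19/2) (k+1)] - rational in k, leading ratio (-1); with t_0 = 1/12, classification follows.

The series (x = -1) is 2F1: upper {-11/2, 3}, lower {19/2}, prefactor 1/12. Verdict (x = -1): Kummer's theorem (I3) applies (x = -1; c = 19/2 equals 1+a-b for upper {-11/2, 3}: listed pattern). Hence: (36465/262144) * pi.
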